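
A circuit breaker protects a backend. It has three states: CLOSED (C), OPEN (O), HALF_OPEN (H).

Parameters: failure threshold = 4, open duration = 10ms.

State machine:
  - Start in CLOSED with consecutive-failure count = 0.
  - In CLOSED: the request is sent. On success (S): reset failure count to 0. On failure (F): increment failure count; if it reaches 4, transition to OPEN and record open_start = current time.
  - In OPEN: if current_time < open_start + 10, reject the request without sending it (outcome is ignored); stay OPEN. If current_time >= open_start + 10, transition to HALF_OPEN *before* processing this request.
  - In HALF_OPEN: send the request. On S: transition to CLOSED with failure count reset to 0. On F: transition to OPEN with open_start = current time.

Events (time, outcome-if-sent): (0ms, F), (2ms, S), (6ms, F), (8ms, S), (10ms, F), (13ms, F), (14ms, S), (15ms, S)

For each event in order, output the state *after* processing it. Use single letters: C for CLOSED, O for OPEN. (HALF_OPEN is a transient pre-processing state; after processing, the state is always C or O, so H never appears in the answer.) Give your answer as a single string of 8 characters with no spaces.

Answer: CCCCCCCC

Derivation:
State after each event:
  event#1 t=0ms outcome=F: state=CLOSED
  event#2 t=2ms outcome=S: state=CLOSED
  event#3 t=6ms outcome=F: state=CLOSED
  event#4 t=8ms outcome=S: state=CLOSED
  event#5 t=10ms outcome=F: state=CLOSED
  event#6 t=13ms outcome=F: state=CLOSED
  event#7 t=14ms outcome=S: state=CLOSED
  event#8 t=15ms outcome=S: state=CLOSED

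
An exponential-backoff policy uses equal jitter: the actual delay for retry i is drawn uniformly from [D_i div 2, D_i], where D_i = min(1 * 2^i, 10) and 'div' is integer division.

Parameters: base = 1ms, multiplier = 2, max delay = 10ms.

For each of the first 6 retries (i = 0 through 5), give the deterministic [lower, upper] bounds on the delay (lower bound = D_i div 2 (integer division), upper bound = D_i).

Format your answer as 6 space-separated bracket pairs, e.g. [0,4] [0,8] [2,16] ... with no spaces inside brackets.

Computing bounds per retry:
  i=0: D_i=min(1*2^0,10)=1, bounds=[0,1]
  i=1: D_i=min(1*2^1,10)=2, bounds=[1,2]
  i=2: D_i=min(1*2^2,10)=4, bounds=[2,4]
  i=3: D_i=min(1*2^3,10)=8, bounds=[4,8]
  i=4: D_i=min(1*2^4,10)=10, bounds=[5,10]
  i=5: D_i=min(1*2^5,10)=10, bounds=[5,10]

Answer: [0,1] [1,2] [2,4] [4,8] [5,10] [5,10]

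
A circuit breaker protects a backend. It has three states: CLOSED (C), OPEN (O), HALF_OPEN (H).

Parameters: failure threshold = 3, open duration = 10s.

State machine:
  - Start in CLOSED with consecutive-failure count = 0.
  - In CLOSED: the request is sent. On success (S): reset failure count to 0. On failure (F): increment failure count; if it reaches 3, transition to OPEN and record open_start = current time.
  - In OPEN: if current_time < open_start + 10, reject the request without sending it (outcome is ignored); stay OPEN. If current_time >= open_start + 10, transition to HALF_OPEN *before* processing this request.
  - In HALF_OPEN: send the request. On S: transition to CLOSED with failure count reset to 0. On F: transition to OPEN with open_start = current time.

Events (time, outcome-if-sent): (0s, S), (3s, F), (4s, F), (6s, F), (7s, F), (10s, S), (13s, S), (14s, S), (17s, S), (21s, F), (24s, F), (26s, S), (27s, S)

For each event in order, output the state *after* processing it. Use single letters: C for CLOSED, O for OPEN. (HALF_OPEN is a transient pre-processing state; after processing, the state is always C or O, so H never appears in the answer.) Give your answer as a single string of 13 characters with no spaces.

Answer: CCCOOOOOCCCCC

Derivation:
State after each event:
  event#1 t=0s outcome=S: state=CLOSED
  event#2 t=3s outcome=F: state=CLOSED
  event#3 t=4s outcome=F: state=CLOSED
  event#4 t=6s outcome=F: state=OPEN
  event#5 t=7s outcome=F: state=OPEN
  event#6 t=10s outcome=S: state=OPEN
  event#7 t=13s outcome=S: state=OPEN
  event#8 t=14s outcome=S: state=OPEN
  event#9 t=17s outcome=S: state=CLOSED
  event#10 t=21s outcome=F: state=CLOSED
  event#11 t=24s outcome=F: state=CLOSED
  event#12 t=26s outcome=S: state=CLOSED
  event#13 t=27s outcome=S: state=CLOSED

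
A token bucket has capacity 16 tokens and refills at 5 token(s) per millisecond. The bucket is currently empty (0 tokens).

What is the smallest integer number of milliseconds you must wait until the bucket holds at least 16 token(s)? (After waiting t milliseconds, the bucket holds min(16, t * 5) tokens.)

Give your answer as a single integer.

Answer: 4

Derivation:
Need t * 5 >= 16, so t >= 16/5.
Smallest integer t = ceil(16/5) = 4.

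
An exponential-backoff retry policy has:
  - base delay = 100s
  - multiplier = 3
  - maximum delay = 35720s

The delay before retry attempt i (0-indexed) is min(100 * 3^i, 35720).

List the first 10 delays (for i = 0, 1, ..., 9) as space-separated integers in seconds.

Answer: 100 300 900 2700 8100 24300 35720 35720 35720 35720

Derivation:
Computing each delay:
  i=0: min(100*3^0, 35720) = 100
  i=1: min(100*3^1, 35720) = 300
  i=2: min(100*3^2, 35720) = 900
  i=3: min(100*3^3, 35720) = 2700
  i=4: min(100*3^4, 35720) = 8100
  i=5: min(100*3^5, 35720) = 24300
  i=6: min(100*3^6, 35720) = 35720
  i=7: min(100*3^7, 35720) = 35720
  i=8: min(100*3^8, 35720) = 35720
  i=9: min(100*3^9, 35720) = 35720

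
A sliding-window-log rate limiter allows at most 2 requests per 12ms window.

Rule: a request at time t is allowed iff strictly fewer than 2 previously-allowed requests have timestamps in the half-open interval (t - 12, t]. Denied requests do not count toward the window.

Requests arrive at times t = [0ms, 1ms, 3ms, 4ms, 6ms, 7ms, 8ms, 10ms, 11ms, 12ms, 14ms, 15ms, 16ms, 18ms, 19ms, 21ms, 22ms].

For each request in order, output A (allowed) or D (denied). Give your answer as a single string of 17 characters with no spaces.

Answer: AADDDDDDDAADDDDDD

Derivation:
Tracking allowed requests in the window:
  req#1 t=0ms: ALLOW
  req#2 t=1ms: ALLOW
  req#3 t=3ms: DENY
  req#4 t=4ms: DENY
  req#5 t=6ms: DENY
  req#6 t=7ms: DENY
  req#7 t=8ms: DENY
  req#8 t=10ms: DENY
  req#9 t=11ms: DENY
  req#10 t=12ms: ALLOW
  req#11 t=14ms: ALLOW
  req#12 t=15ms: DENY
  req#13 t=16ms: DENY
  req#14 t=18ms: DENY
  req#15 t=19ms: DENY
  req#16 t=21ms: DENY
  req#17 t=22ms: DENY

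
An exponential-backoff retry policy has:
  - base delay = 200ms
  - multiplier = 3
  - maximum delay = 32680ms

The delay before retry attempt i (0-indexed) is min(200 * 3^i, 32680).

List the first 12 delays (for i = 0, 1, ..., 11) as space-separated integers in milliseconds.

Answer: 200 600 1800 5400 16200 32680 32680 32680 32680 32680 32680 32680

Derivation:
Computing each delay:
  i=0: min(200*3^0, 32680) = 200
  i=1: min(200*3^1, 32680) = 600
  i=2: min(200*3^2, 32680) = 1800
  i=3: min(200*3^3, 32680) = 5400
  i=4: min(200*3^4, 32680) = 16200
  i=5: min(200*3^5, 32680) = 32680
  i=6: min(200*3^6, 32680) = 32680
  i=7: min(200*3^7, 32680) = 32680
  i=8: min(200*3^8, 32680) = 32680
  i=9: min(200*3^9, 32680) = 32680
  i=10: min(200*3^10, 32680) = 32680
  i=11: min(200*3^11, 32680) = 32680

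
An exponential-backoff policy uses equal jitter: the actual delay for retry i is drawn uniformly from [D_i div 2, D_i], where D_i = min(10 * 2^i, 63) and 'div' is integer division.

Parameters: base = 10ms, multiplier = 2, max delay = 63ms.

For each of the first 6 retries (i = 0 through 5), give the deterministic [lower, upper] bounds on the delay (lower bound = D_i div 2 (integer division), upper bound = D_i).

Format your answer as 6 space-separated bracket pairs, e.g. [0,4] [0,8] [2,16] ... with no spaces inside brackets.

Computing bounds per retry:
  i=0: D_i=min(10*2^0,63)=10, bounds=[5,10]
  i=1: D_i=min(10*2^1,63)=20, bounds=[10,20]
  i=2: D_i=min(10*2^2,63)=40, bounds=[20,40]
  i=3: D_i=min(10*2^3,63)=63, bounds=[31,63]
  i=4: D_i=min(10*2^4,63)=63, bounds=[31,63]
  i=5: D_i=min(10*2^5,63)=63, bounds=[31,63]

Answer: [5,10] [10,20] [20,40] [31,63] [31,63] [31,63]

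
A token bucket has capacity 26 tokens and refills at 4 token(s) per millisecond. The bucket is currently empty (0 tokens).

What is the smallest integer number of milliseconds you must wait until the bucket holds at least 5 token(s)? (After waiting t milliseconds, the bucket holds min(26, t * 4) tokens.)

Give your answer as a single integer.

Need t * 4 >= 5, so t >= 5/4.
Smallest integer t = ceil(5/4) = 2.

Answer: 2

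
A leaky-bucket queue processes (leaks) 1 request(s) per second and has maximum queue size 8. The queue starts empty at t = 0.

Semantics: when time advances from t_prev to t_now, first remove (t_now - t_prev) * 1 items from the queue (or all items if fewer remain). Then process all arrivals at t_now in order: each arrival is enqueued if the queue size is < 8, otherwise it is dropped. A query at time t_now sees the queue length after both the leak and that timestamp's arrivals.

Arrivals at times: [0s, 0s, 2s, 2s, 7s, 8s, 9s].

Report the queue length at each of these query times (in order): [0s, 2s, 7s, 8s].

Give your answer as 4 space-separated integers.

Answer: 2 2 1 1

Derivation:
Queue lengths at query times:
  query t=0s: backlog = 2
  query t=2s: backlog = 2
  query t=7s: backlog = 1
  query t=8s: backlog = 1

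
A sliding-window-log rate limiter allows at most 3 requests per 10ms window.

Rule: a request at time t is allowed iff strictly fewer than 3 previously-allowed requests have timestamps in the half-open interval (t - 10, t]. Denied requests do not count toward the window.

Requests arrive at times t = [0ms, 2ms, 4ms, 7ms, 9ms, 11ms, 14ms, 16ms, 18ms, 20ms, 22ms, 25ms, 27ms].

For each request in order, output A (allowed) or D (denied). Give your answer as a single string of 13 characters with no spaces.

Tracking allowed requests in the window:
  req#1 t=0ms: ALLOW
  req#2 t=2ms: ALLOW
  req#3 t=4ms: ALLOW
  req#4 t=7ms: DENY
  req#5 t=9ms: DENY
  req#6 t=11ms: ALLOW
  req#7 t=14ms: ALLOW
  req#8 t=16ms: ALLOW
  req#9 t=18ms: DENY
  req#10 t=20ms: DENY
  req#11 t=22ms: ALLOW
  req#12 t=25ms: ALLOW
  req#13 t=27ms: ALLOW

Answer: AAADDAAADDAAA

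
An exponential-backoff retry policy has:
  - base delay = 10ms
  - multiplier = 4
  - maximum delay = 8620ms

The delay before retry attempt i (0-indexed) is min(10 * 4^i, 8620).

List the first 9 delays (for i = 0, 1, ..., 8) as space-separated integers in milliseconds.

Computing each delay:
  i=0: min(10*4^0, 8620) = 10
  i=1: min(10*4^1, 8620) = 40
  i=2: min(10*4^2, 8620) = 160
  i=3: min(10*4^3, 8620) = 640
  i=4: min(10*4^4, 8620) = 2560
  i=5: min(10*4^5, 8620) = 8620
  i=6: min(10*4^6, 8620) = 8620
  i=7: min(10*4^7, 8620) = 8620
  i=8: min(10*4^8, 8620) = 8620

Answer: 10 40 160 640 2560 8620 8620 8620 8620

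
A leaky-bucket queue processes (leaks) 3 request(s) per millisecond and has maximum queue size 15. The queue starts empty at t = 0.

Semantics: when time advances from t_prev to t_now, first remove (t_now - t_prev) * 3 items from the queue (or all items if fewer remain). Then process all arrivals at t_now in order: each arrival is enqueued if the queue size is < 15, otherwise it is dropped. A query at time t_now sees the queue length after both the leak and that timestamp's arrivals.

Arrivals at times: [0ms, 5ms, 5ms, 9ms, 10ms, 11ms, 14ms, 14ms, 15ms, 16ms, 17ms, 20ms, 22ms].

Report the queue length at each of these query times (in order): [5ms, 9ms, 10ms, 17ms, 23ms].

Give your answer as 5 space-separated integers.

Answer: 2 1 1 1 0

Derivation:
Queue lengths at query times:
  query t=5ms: backlog = 2
  query t=9ms: backlog = 1
  query t=10ms: backlog = 1
  query t=17ms: backlog = 1
  query t=23ms: backlog = 0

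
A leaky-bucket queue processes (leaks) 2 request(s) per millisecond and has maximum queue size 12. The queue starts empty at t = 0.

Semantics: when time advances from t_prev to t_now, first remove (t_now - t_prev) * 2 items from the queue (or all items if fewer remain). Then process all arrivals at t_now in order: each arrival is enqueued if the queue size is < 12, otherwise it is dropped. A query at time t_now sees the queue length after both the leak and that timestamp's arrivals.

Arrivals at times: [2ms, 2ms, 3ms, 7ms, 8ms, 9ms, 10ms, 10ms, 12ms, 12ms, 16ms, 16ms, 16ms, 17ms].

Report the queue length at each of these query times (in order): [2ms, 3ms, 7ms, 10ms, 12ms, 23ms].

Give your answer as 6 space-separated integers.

Answer: 2 1 1 2 2 0

Derivation:
Queue lengths at query times:
  query t=2ms: backlog = 2
  query t=3ms: backlog = 1
  query t=7ms: backlog = 1
  query t=10ms: backlog = 2
  query t=12ms: backlog = 2
  query t=23ms: backlog = 0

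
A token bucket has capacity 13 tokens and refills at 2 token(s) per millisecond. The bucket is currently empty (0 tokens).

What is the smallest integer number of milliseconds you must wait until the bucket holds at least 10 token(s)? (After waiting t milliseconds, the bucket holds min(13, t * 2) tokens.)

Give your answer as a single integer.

Need t * 2 >= 10, so t >= 10/2.
Smallest integer t = ceil(10/2) = 5.

Answer: 5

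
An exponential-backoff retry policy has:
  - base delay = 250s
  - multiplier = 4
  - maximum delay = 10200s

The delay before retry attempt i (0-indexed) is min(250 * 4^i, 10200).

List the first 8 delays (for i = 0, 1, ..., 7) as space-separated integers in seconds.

Answer: 250 1000 4000 10200 10200 10200 10200 10200

Derivation:
Computing each delay:
  i=0: min(250*4^0, 10200) = 250
  i=1: min(250*4^1, 10200) = 1000
  i=2: min(250*4^2, 10200) = 4000
  i=3: min(250*4^3, 10200) = 10200
  i=4: min(250*4^4, 10200) = 10200
  i=5: min(250*4^5, 10200) = 10200
  i=6: min(250*4^6, 10200) = 10200
  i=7: min(250*4^7, 10200) = 10200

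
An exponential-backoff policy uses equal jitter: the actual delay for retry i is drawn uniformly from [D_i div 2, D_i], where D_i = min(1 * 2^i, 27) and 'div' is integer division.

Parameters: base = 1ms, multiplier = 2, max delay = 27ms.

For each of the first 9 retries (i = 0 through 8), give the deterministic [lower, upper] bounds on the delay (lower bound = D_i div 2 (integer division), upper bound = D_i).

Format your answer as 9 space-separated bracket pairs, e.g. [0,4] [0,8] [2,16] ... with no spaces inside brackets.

Answer: [0,1] [1,2] [2,4] [4,8] [8,16] [13,27] [13,27] [13,27] [13,27]

Derivation:
Computing bounds per retry:
  i=0: D_i=min(1*2^0,27)=1, bounds=[0,1]
  i=1: D_i=min(1*2^1,27)=2, bounds=[1,2]
  i=2: D_i=min(1*2^2,27)=4, bounds=[2,4]
  i=3: D_i=min(1*2^3,27)=8, bounds=[4,8]
  i=4: D_i=min(1*2^4,27)=16, bounds=[8,16]
  i=5: D_i=min(1*2^5,27)=27, bounds=[13,27]
  i=6: D_i=min(1*2^6,27)=27, bounds=[13,27]
  i=7: D_i=min(1*2^7,27)=27, bounds=[13,27]
  i=8: D_i=min(1*2^8,27)=27, bounds=[13,27]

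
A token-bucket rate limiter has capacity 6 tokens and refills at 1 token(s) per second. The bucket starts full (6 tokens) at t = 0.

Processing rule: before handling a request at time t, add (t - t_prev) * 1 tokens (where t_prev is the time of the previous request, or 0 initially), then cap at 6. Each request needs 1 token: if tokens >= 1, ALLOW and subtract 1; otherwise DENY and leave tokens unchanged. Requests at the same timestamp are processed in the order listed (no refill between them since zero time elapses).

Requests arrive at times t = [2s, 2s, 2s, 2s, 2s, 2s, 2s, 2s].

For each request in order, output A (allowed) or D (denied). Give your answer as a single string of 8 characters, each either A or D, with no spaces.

Answer: AAAAAADD

Derivation:
Simulating step by step:
  req#1 t=2s: ALLOW
  req#2 t=2s: ALLOW
  req#3 t=2s: ALLOW
  req#4 t=2s: ALLOW
  req#5 t=2s: ALLOW
  req#6 t=2s: ALLOW
  req#7 t=2s: DENY
  req#8 t=2s: DENY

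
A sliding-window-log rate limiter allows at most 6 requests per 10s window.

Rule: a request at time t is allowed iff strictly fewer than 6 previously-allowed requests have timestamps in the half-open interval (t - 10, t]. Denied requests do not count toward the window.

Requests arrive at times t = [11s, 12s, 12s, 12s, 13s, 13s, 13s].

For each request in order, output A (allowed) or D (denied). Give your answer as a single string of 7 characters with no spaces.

Answer: AAAAAAD

Derivation:
Tracking allowed requests in the window:
  req#1 t=11s: ALLOW
  req#2 t=12s: ALLOW
  req#3 t=12s: ALLOW
  req#4 t=12s: ALLOW
  req#5 t=13s: ALLOW
  req#6 t=13s: ALLOW
  req#7 t=13s: DENY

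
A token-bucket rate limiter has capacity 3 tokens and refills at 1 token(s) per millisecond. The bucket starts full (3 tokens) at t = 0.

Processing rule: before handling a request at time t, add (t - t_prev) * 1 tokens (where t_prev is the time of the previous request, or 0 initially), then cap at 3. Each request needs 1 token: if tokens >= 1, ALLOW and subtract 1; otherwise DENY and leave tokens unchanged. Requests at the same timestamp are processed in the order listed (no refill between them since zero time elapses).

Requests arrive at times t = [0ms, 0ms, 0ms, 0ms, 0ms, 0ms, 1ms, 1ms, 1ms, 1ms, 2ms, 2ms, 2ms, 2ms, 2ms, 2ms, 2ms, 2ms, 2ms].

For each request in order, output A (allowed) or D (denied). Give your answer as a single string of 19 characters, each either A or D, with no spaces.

Answer: AAADDDADDDADDDDDDDD

Derivation:
Simulating step by step:
  req#1 t=0ms: ALLOW
  req#2 t=0ms: ALLOW
  req#3 t=0ms: ALLOW
  req#4 t=0ms: DENY
  req#5 t=0ms: DENY
  req#6 t=0ms: DENY
  req#7 t=1ms: ALLOW
  req#8 t=1ms: DENY
  req#9 t=1ms: DENY
  req#10 t=1ms: DENY
  req#11 t=2ms: ALLOW
  req#12 t=2ms: DENY
  req#13 t=2ms: DENY
  req#14 t=2ms: DENY
  req#15 t=2ms: DENY
  req#16 t=2ms: DENY
  req#17 t=2ms: DENY
  req#18 t=2ms: DENY
  req#19 t=2ms: DENY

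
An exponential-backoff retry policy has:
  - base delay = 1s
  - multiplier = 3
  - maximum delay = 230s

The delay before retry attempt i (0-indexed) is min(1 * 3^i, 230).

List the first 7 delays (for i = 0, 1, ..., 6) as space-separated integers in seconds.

Answer: 1 3 9 27 81 230 230

Derivation:
Computing each delay:
  i=0: min(1*3^0, 230) = 1
  i=1: min(1*3^1, 230) = 3
  i=2: min(1*3^2, 230) = 9
  i=3: min(1*3^3, 230) = 27
  i=4: min(1*3^4, 230) = 81
  i=5: min(1*3^5, 230) = 230
  i=6: min(1*3^6, 230) = 230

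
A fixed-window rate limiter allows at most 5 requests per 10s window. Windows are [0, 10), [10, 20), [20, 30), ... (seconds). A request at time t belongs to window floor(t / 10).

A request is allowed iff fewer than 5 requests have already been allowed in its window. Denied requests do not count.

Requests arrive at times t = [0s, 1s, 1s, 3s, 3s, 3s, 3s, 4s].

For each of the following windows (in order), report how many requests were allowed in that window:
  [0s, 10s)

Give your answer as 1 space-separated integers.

Processing requests:
  req#1 t=0s (window 0): ALLOW
  req#2 t=1s (window 0): ALLOW
  req#3 t=1s (window 0): ALLOW
  req#4 t=3s (window 0): ALLOW
  req#5 t=3s (window 0): ALLOW
  req#6 t=3s (window 0): DENY
  req#7 t=3s (window 0): DENY
  req#8 t=4s (window 0): DENY

Allowed counts by window: 5

Answer: 5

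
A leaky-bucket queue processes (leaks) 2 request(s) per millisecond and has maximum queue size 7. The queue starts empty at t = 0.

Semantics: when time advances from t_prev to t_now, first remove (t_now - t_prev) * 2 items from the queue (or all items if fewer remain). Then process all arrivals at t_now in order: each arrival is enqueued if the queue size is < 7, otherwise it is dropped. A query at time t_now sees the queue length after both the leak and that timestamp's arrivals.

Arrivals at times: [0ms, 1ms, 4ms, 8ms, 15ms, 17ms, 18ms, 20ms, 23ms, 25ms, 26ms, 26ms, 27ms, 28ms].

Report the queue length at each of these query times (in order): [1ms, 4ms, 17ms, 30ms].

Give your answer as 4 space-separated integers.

Queue lengths at query times:
  query t=1ms: backlog = 1
  query t=4ms: backlog = 1
  query t=17ms: backlog = 1
  query t=30ms: backlog = 0

Answer: 1 1 1 0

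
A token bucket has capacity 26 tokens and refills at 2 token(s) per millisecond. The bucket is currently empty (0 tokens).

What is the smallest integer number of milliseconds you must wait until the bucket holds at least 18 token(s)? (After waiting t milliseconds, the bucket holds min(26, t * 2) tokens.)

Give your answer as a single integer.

Answer: 9

Derivation:
Need t * 2 >= 18, so t >= 18/2.
Smallest integer t = ceil(18/2) = 9.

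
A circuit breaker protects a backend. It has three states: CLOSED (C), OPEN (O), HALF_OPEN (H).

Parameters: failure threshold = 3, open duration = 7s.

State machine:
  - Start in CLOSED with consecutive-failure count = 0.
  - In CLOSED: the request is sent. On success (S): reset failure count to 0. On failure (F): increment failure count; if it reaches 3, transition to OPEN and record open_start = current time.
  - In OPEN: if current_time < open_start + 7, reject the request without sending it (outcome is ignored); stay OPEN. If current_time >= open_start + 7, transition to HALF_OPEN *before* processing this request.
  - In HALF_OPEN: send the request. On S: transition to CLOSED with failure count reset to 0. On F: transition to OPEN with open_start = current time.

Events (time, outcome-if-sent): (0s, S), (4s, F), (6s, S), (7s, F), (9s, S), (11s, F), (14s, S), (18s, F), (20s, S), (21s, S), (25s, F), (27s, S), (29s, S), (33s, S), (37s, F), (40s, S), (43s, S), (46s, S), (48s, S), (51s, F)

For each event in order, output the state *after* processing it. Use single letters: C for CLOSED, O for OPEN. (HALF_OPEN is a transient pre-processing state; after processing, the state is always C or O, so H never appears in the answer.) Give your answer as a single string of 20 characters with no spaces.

Answer: CCCCCCCCCCCCCCCCCCCC

Derivation:
State after each event:
  event#1 t=0s outcome=S: state=CLOSED
  event#2 t=4s outcome=F: state=CLOSED
  event#3 t=6s outcome=S: state=CLOSED
  event#4 t=7s outcome=F: state=CLOSED
  event#5 t=9s outcome=S: state=CLOSED
  event#6 t=11s outcome=F: state=CLOSED
  event#7 t=14s outcome=S: state=CLOSED
  event#8 t=18s outcome=F: state=CLOSED
  event#9 t=20s outcome=S: state=CLOSED
  event#10 t=21s outcome=S: state=CLOSED
  event#11 t=25s outcome=F: state=CLOSED
  event#12 t=27s outcome=S: state=CLOSED
  event#13 t=29s outcome=S: state=CLOSED
  event#14 t=33s outcome=S: state=CLOSED
  event#15 t=37s outcome=F: state=CLOSED
  event#16 t=40s outcome=S: state=CLOSED
  event#17 t=43s outcome=S: state=CLOSED
  event#18 t=46s outcome=S: state=CLOSED
  event#19 t=48s outcome=S: state=CLOSED
  event#20 t=51s outcome=F: state=CLOSED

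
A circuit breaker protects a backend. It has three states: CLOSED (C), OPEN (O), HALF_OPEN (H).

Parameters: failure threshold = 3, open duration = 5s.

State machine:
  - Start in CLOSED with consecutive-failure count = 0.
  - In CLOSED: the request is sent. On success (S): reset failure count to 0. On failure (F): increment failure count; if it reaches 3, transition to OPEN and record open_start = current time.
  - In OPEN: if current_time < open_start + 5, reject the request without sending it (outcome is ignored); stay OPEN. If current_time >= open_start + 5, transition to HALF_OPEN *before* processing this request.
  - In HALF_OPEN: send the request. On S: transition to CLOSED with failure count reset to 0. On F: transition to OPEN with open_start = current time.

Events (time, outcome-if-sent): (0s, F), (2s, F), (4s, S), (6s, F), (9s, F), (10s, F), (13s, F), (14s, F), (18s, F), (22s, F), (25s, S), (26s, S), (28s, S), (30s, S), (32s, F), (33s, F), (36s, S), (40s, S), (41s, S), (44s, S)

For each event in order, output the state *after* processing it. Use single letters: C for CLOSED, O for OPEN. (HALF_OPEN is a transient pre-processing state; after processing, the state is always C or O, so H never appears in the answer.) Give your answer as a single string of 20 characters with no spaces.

State after each event:
  event#1 t=0s outcome=F: state=CLOSED
  event#2 t=2s outcome=F: state=CLOSED
  event#3 t=4s outcome=S: state=CLOSED
  event#4 t=6s outcome=F: state=CLOSED
  event#5 t=9s outcome=F: state=CLOSED
  event#6 t=10s outcome=F: state=OPEN
  event#7 t=13s outcome=F: state=OPEN
  event#8 t=14s outcome=F: state=OPEN
  event#9 t=18s outcome=F: state=OPEN
  event#10 t=22s outcome=F: state=OPEN
  event#11 t=25s outcome=S: state=CLOSED
  event#12 t=26s outcome=S: state=CLOSED
  event#13 t=28s outcome=S: state=CLOSED
  event#14 t=30s outcome=S: state=CLOSED
  event#15 t=32s outcome=F: state=CLOSED
  event#16 t=33s outcome=F: state=CLOSED
  event#17 t=36s outcome=S: state=CLOSED
  event#18 t=40s outcome=S: state=CLOSED
  event#19 t=41s outcome=S: state=CLOSED
  event#20 t=44s outcome=S: state=CLOSED

Answer: CCCCCOOOOOCCCCCCCCCC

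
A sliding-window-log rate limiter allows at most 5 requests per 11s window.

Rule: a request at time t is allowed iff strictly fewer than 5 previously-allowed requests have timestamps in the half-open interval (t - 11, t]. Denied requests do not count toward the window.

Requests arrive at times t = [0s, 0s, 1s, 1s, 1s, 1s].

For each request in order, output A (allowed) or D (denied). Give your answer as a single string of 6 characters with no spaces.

Answer: AAAAAD

Derivation:
Tracking allowed requests in the window:
  req#1 t=0s: ALLOW
  req#2 t=0s: ALLOW
  req#3 t=1s: ALLOW
  req#4 t=1s: ALLOW
  req#5 t=1s: ALLOW
  req#6 t=1s: DENY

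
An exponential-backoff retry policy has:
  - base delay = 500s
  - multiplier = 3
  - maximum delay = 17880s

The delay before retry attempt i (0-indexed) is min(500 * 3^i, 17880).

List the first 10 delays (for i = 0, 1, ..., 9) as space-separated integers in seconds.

Answer: 500 1500 4500 13500 17880 17880 17880 17880 17880 17880

Derivation:
Computing each delay:
  i=0: min(500*3^0, 17880) = 500
  i=1: min(500*3^1, 17880) = 1500
  i=2: min(500*3^2, 17880) = 4500
  i=3: min(500*3^3, 17880) = 13500
  i=4: min(500*3^4, 17880) = 17880
  i=5: min(500*3^5, 17880) = 17880
  i=6: min(500*3^6, 17880) = 17880
  i=7: min(500*3^7, 17880) = 17880
  i=8: min(500*3^8, 17880) = 17880
  i=9: min(500*3^9, 17880) = 17880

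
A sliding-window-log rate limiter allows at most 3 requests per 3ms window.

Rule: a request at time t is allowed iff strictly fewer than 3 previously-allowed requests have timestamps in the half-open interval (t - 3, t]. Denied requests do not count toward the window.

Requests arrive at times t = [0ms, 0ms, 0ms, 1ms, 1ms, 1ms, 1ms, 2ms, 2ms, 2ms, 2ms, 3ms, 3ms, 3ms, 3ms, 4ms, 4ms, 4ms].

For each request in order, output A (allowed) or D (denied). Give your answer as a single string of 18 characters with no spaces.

Tracking allowed requests in the window:
  req#1 t=0ms: ALLOW
  req#2 t=0ms: ALLOW
  req#3 t=0ms: ALLOW
  req#4 t=1ms: DENY
  req#5 t=1ms: DENY
  req#6 t=1ms: DENY
  req#7 t=1ms: DENY
  req#8 t=2ms: DENY
  req#9 t=2ms: DENY
  req#10 t=2ms: DENY
  req#11 t=2ms: DENY
  req#12 t=3ms: ALLOW
  req#13 t=3ms: ALLOW
  req#14 t=3ms: ALLOW
  req#15 t=3ms: DENY
  req#16 t=4ms: DENY
  req#17 t=4ms: DENY
  req#18 t=4ms: DENY

Answer: AAADDDDDDDDAAADDDD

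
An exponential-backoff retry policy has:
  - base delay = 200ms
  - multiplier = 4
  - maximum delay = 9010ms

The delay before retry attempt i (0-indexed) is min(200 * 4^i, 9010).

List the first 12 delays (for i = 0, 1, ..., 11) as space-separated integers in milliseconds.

Answer: 200 800 3200 9010 9010 9010 9010 9010 9010 9010 9010 9010

Derivation:
Computing each delay:
  i=0: min(200*4^0, 9010) = 200
  i=1: min(200*4^1, 9010) = 800
  i=2: min(200*4^2, 9010) = 3200
  i=3: min(200*4^3, 9010) = 9010
  i=4: min(200*4^4, 9010) = 9010
  i=5: min(200*4^5, 9010) = 9010
  i=6: min(200*4^6, 9010) = 9010
  i=7: min(200*4^7, 9010) = 9010
  i=8: min(200*4^8, 9010) = 9010
  i=9: min(200*4^9, 9010) = 9010
  i=10: min(200*4^10, 9010) = 9010
  i=11: min(200*4^11, 9010) = 9010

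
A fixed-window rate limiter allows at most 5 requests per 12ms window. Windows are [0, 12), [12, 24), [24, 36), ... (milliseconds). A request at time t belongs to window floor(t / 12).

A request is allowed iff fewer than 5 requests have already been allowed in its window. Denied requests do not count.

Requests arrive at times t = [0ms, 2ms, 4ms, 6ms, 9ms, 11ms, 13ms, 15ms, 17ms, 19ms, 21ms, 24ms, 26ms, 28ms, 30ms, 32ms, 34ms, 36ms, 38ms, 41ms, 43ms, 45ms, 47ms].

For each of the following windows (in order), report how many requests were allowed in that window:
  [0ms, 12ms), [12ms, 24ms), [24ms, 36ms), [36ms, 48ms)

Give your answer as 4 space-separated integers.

Processing requests:
  req#1 t=0ms (window 0): ALLOW
  req#2 t=2ms (window 0): ALLOW
  req#3 t=4ms (window 0): ALLOW
  req#4 t=6ms (window 0): ALLOW
  req#5 t=9ms (window 0): ALLOW
  req#6 t=11ms (window 0): DENY
  req#7 t=13ms (window 1): ALLOW
  req#8 t=15ms (window 1): ALLOW
  req#9 t=17ms (window 1): ALLOW
  req#10 t=19ms (window 1): ALLOW
  req#11 t=21ms (window 1): ALLOW
  req#12 t=24ms (window 2): ALLOW
  req#13 t=26ms (window 2): ALLOW
  req#14 t=28ms (window 2): ALLOW
  req#15 t=30ms (window 2): ALLOW
  req#16 t=32ms (window 2): ALLOW
  req#17 t=34ms (window 2): DENY
  req#18 t=36ms (window 3): ALLOW
  req#19 t=38ms (window 3): ALLOW
  req#20 t=41ms (window 3): ALLOW
  req#21 t=43ms (window 3): ALLOW
  req#22 t=45ms (window 3): ALLOW
  req#23 t=47ms (window 3): DENY

Allowed counts by window: 5 5 5 5

Answer: 5 5 5 5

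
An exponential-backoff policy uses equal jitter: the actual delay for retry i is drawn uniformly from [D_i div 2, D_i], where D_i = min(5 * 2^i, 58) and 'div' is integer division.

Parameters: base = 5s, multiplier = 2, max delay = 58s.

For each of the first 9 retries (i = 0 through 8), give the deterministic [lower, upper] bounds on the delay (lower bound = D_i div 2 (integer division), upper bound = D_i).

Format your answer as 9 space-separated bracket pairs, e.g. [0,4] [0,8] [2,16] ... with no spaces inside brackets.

Answer: [2,5] [5,10] [10,20] [20,40] [29,58] [29,58] [29,58] [29,58] [29,58]

Derivation:
Computing bounds per retry:
  i=0: D_i=min(5*2^0,58)=5, bounds=[2,5]
  i=1: D_i=min(5*2^1,58)=10, bounds=[5,10]
  i=2: D_i=min(5*2^2,58)=20, bounds=[10,20]
  i=3: D_i=min(5*2^3,58)=40, bounds=[20,40]
  i=4: D_i=min(5*2^4,58)=58, bounds=[29,58]
  i=5: D_i=min(5*2^5,58)=58, bounds=[29,58]
  i=6: D_i=min(5*2^6,58)=58, bounds=[29,58]
  i=7: D_i=min(5*2^7,58)=58, bounds=[29,58]
  i=8: D_i=min(5*2^8,58)=58, bounds=[29,58]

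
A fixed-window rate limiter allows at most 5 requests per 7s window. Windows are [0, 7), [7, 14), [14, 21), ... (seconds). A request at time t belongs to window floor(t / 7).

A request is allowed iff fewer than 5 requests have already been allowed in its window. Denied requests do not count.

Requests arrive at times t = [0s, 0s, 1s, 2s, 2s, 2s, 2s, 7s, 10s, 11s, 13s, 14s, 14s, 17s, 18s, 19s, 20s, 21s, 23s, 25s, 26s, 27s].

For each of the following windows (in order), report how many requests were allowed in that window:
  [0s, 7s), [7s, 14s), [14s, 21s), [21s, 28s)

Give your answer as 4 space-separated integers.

Processing requests:
  req#1 t=0s (window 0): ALLOW
  req#2 t=0s (window 0): ALLOW
  req#3 t=1s (window 0): ALLOW
  req#4 t=2s (window 0): ALLOW
  req#5 t=2s (window 0): ALLOW
  req#6 t=2s (window 0): DENY
  req#7 t=2s (window 0): DENY
  req#8 t=7s (window 1): ALLOW
  req#9 t=10s (window 1): ALLOW
  req#10 t=11s (window 1): ALLOW
  req#11 t=13s (window 1): ALLOW
  req#12 t=14s (window 2): ALLOW
  req#13 t=14s (window 2): ALLOW
  req#14 t=17s (window 2): ALLOW
  req#15 t=18s (window 2): ALLOW
  req#16 t=19s (window 2): ALLOW
  req#17 t=20s (window 2): DENY
  req#18 t=21s (window 3): ALLOW
  req#19 t=23s (window 3): ALLOW
  req#20 t=25s (window 3): ALLOW
  req#21 t=26s (window 3): ALLOW
  req#22 t=27s (window 3): ALLOW

Allowed counts by window: 5 4 5 5

Answer: 5 4 5 5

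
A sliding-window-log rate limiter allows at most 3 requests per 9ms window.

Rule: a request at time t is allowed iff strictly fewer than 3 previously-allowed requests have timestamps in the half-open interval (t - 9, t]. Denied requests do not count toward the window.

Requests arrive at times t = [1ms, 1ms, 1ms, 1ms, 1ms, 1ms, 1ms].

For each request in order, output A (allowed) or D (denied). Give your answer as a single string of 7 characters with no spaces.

Answer: AAADDDD

Derivation:
Tracking allowed requests in the window:
  req#1 t=1ms: ALLOW
  req#2 t=1ms: ALLOW
  req#3 t=1ms: ALLOW
  req#4 t=1ms: DENY
  req#5 t=1ms: DENY
  req#6 t=1ms: DENY
  req#7 t=1ms: DENY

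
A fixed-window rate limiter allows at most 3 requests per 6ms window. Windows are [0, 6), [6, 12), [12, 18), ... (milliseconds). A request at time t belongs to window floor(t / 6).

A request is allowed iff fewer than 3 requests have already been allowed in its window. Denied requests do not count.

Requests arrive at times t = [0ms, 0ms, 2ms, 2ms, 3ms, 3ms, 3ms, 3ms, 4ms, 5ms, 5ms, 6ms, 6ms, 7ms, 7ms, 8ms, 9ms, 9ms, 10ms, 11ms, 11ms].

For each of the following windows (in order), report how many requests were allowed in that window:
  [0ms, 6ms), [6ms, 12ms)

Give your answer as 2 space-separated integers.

Answer: 3 3

Derivation:
Processing requests:
  req#1 t=0ms (window 0): ALLOW
  req#2 t=0ms (window 0): ALLOW
  req#3 t=2ms (window 0): ALLOW
  req#4 t=2ms (window 0): DENY
  req#5 t=3ms (window 0): DENY
  req#6 t=3ms (window 0): DENY
  req#7 t=3ms (window 0): DENY
  req#8 t=3ms (window 0): DENY
  req#9 t=4ms (window 0): DENY
  req#10 t=5ms (window 0): DENY
  req#11 t=5ms (window 0): DENY
  req#12 t=6ms (window 1): ALLOW
  req#13 t=6ms (window 1): ALLOW
  req#14 t=7ms (window 1): ALLOW
  req#15 t=7ms (window 1): DENY
  req#16 t=8ms (window 1): DENY
  req#17 t=9ms (window 1): DENY
  req#18 t=9ms (window 1): DENY
  req#19 t=10ms (window 1): DENY
  req#20 t=11ms (window 1): DENY
  req#21 t=11ms (window 1): DENY

Allowed counts by window: 3 3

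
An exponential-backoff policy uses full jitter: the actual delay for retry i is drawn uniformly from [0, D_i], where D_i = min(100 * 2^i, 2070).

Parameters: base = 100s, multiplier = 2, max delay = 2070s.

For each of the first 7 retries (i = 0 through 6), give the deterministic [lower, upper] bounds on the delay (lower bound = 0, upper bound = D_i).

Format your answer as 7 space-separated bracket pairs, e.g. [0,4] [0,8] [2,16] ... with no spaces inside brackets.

Answer: [0,100] [0,200] [0,400] [0,800] [0,1600] [0,2070] [0,2070]

Derivation:
Computing bounds per retry:
  i=0: D_i=min(100*2^0,2070)=100, bounds=[0,100]
  i=1: D_i=min(100*2^1,2070)=200, bounds=[0,200]
  i=2: D_i=min(100*2^2,2070)=400, bounds=[0,400]
  i=3: D_i=min(100*2^3,2070)=800, bounds=[0,800]
  i=4: D_i=min(100*2^4,2070)=1600, bounds=[0,1600]
  i=5: D_i=min(100*2^5,2070)=2070, bounds=[0,2070]
  i=6: D_i=min(100*2^6,2070)=2070, bounds=[0,2070]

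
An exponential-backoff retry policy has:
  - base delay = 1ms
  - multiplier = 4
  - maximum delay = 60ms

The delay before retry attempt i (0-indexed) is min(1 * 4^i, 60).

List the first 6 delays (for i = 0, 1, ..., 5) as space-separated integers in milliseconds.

Computing each delay:
  i=0: min(1*4^0, 60) = 1
  i=1: min(1*4^1, 60) = 4
  i=2: min(1*4^2, 60) = 16
  i=3: min(1*4^3, 60) = 60
  i=4: min(1*4^4, 60) = 60
  i=5: min(1*4^5, 60) = 60

Answer: 1 4 16 60 60 60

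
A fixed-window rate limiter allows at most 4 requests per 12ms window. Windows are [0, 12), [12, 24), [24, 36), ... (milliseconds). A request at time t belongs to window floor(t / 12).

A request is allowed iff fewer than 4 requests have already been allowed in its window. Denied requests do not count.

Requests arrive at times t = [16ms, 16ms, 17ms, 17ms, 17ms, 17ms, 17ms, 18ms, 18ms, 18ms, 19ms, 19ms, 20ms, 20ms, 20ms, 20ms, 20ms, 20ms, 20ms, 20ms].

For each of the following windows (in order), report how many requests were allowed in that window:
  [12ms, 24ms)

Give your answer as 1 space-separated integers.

Answer: 4

Derivation:
Processing requests:
  req#1 t=16ms (window 1): ALLOW
  req#2 t=16ms (window 1): ALLOW
  req#3 t=17ms (window 1): ALLOW
  req#4 t=17ms (window 1): ALLOW
  req#5 t=17ms (window 1): DENY
  req#6 t=17ms (window 1): DENY
  req#7 t=17ms (window 1): DENY
  req#8 t=18ms (window 1): DENY
  req#9 t=18ms (window 1): DENY
  req#10 t=18ms (window 1): DENY
  req#11 t=19ms (window 1): DENY
  req#12 t=19ms (window 1): DENY
  req#13 t=20ms (window 1): DENY
  req#14 t=20ms (window 1): DENY
  req#15 t=20ms (window 1): DENY
  req#16 t=20ms (window 1): DENY
  req#17 t=20ms (window 1): DENY
  req#18 t=20ms (window 1): DENY
  req#19 t=20ms (window 1): DENY
  req#20 t=20ms (window 1): DENY

Allowed counts by window: 4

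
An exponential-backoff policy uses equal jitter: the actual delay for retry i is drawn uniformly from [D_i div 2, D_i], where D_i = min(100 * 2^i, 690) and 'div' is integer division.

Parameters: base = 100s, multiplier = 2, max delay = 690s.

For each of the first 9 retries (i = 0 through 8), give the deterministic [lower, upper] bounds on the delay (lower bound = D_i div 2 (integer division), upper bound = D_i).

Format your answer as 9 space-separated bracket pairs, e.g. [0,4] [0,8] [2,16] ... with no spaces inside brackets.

Answer: [50,100] [100,200] [200,400] [345,690] [345,690] [345,690] [345,690] [345,690] [345,690]

Derivation:
Computing bounds per retry:
  i=0: D_i=min(100*2^0,690)=100, bounds=[50,100]
  i=1: D_i=min(100*2^1,690)=200, bounds=[100,200]
  i=2: D_i=min(100*2^2,690)=400, bounds=[200,400]
  i=3: D_i=min(100*2^3,690)=690, bounds=[345,690]
  i=4: D_i=min(100*2^4,690)=690, bounds=[345,690]
  i=5: D_i=min(100*2^5,690)=690, bounds=[345,690]
  i=6: D_i=min(100*2^6,690)=690, bounds=[345,690]
  i=7: D_i=min(100*2^7,690)=690, bounds=[345,690]
  i=8: D_i=min(100*2^8,690)=690, bounds=[345,690]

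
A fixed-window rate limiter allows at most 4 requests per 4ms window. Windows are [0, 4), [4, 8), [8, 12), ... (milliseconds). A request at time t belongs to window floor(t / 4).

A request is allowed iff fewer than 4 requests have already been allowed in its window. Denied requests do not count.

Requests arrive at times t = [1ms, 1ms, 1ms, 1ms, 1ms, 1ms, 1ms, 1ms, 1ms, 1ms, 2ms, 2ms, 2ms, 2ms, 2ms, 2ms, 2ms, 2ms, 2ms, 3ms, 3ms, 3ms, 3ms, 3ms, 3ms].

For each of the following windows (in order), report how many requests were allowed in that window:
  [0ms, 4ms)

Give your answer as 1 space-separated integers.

Answer: 4

Derivation:
Processing requests:
  req#1 t=1ms (window 0): ALLOW
  req#2 t=1ms (window 0): ALLOW
  req#3 t=1ms (window 0): ALLOW
  req#4 t=1ms (window 0): ALLOW
  req#5 t=1ms (window 0): DENY
  req#6 t=1ms (window 0): DENY
  req#7 t=1ms (window 0): DENY
  req#8 t=1ms (window 0): DENY
  req#9 t=1ms (window 0): DENY
  req#10 t=1ms (window 0): DENY
  req#11 t=2ms (window 0): DENY
  req#12 t=2ms (window 0): DENY
  req#13 t=2ms (window 0): DENY
  req#14 t=2ms (window 0): DENY
  req#15 t=2ms (window 0): DENY
  req#16 t=2ms (window 0): DENY
  req#17 t=2ms (window 0): DENY
  req#18 t=2ms (window 0): DENY
  req#19 t=2ms (window 0): DENY
  req#20 t=3ms (window 0): DENY
  req#21 t=3ms (window 0): DENY
  req#22 t=3ms (window 0): DENY
  req#23 t=3ms (window 0): DENY
  req#24 t=3ms (window 0): DENY
  req#25 t=3ms (window 0): DENY

Allowed counts by window: 4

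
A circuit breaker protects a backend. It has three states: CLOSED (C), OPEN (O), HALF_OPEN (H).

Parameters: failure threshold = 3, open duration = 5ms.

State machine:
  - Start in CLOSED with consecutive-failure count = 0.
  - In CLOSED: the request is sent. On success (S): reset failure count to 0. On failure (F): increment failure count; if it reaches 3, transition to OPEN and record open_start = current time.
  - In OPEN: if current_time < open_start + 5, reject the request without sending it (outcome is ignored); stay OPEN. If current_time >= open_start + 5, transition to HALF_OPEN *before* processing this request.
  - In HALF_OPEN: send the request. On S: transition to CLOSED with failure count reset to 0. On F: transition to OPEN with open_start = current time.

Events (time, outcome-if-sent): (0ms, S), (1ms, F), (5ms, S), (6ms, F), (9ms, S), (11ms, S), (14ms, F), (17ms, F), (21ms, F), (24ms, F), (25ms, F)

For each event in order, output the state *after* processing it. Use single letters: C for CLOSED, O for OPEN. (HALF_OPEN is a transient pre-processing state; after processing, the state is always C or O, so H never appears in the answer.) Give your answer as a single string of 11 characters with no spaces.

State after each event:
  event#1 t=0ms outcome=S: state=CLOSED
  event#2 t=1ms outcome=F: state=CLOSED
  event#3 t=5ms outcome=S: state=CLOSED
  event#4 t=6ms outcome=F: state=CLOSED
  event#5 t=9ms outcome=S: state=CLOSED
  event#6 t=11ms outcome=S: state=CLOSED
  event#7 t=14ms outcome=F: state=CLOSED
  event#8 t=17ms outcome=F: state=CLOSED
  event#9 t=21ms outcome=F: state=OPEN
  event#10 t=24ms outcome=F: state=OPEN
  event#11 t=25ms outcome=F: state=OPEN

Answer: CCCCCCCCOOO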